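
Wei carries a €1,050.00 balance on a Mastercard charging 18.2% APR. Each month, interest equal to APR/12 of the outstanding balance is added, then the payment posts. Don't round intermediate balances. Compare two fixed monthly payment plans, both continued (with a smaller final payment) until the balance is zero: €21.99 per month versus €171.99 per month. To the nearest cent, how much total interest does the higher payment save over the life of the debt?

€771.21

Monthly rate r = 18.2%/12 = 1.51667% = 0.0151667.
At €21.99/mo: n = ⌈−ln(1 − rB₀/P)/ln(1+r)⌉ = 86 payments (last €12.55); total interest = total paid − €1,050.00 = €831.70.
At €171.99/mo: 7 payments (last €78.55); total interest €60.49.
Interest saved = €831.70 − €60.49 = €771.21.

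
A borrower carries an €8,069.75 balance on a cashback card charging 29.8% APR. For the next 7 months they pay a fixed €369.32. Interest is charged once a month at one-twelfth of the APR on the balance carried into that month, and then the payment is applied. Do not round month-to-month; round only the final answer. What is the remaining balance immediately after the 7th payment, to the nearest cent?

€6,795.47

Monthly rate r = 29.8%/12 = 2.48333% = 0.0248333.
Each month: B ← B·(1+r) − €369.32.
Month 1: interest €200.40; balance after payment €7,900.83.
Month 2: interest €196.20; balance after payment €7,727.71.
Month 3: interest €191.90; balance after payment €7,550.30.
Month 4: interest €187.50; balance after payment €7,368.48.
Month 5: interest €182.98; balance after payment €7,182.14.
Month 6: interest €178.36; balance after payment €6,991.18.
Month 7: interest €173.61; balance after payment €6,795.47.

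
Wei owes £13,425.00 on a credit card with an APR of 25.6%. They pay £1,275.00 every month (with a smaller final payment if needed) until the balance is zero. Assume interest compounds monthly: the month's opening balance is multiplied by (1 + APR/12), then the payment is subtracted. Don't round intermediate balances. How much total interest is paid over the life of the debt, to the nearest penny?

Monthly rate r = 25.6%/12 = 2.13333% = 0.0213333.
Payoff takes n = ⌈−ln(1 − rB₀/P)/ln(1+r)⌉ = ⌈12.052⌉ = 13 payments; the last is £67.36.
Total paid = 12·£1,275.00 + £67.36 = £15,367.36.
Total interest = total paid − principal = £15,367.36 − £13,425.00 = £1,942.36.

£1,942.36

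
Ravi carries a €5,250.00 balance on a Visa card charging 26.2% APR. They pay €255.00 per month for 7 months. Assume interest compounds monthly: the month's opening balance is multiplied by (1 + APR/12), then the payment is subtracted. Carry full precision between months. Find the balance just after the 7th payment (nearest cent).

Monthly rate r = 26.2%/12 = 2.18333% = 0.0218333.
Each month: B ← B·(1+r) − €255.00.
Month 1: interest €114.62; balance after payment €5,109.62.
Month 2: interest €111.56; balance after payment €4,966.19.
Month 3: interest €108.43; balance after payment €4,819.61.
Month 4: interest €105.23; balance after payment €4,669.84.
Month 5: interest €101.96; balance after payment €4,516.80.
Month 6: interest €98.62; balance after payment €4,360.42.
Month 7: interest €95.20; balance after payment €4,200.62.

€4,200.62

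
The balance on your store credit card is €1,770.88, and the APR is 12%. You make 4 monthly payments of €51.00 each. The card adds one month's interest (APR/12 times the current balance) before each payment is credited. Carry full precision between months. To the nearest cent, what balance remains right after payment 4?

Monthly rate r = 12%/12 = 1% = 0.01.
Each month: B ← B·(1+r) − €51.00.
Month 1: interest €17.71; balance after payment €1,737.59.
Month 2: interest €17.38; balance after payment €1,703.96.
Month 3: interest €17.04; balance after payment €1,670.00.
Month 4: interest €16.70; balance after payment €1,635.70.

€1,635.70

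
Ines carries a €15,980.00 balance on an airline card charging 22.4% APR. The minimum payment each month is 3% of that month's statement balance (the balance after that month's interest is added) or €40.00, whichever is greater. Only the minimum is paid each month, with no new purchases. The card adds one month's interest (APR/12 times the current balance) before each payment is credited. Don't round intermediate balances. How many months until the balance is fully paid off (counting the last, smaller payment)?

Monthly rate r = 22.4%/12 = 1.86667% = 0.0186667.
While 3% of the post-interest balance exceeds €40.00, each month B ← (B·(1+r))·(1 − 0.03), i.e. B shrinks by the factor (1+r)·0.97 = 0.98811.
This holds for months 1–210. Entering month 211 the balance is €1,295.33; 3% of the post-interest balance is now below €40.00, so the flat €40.00 minimum applies from here.
From month 211 a fixed €40.00 at rate r clears €1,295.33 in 51 more payments. Total: 210 + 51 = 261 months.

261 months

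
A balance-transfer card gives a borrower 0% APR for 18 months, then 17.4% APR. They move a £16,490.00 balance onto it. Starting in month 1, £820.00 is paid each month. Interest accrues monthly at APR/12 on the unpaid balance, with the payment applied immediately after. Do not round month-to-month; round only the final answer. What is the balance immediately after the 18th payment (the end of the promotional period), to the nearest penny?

£1,730.00

Promo months 1–18 at r₀ = 0%/12 = 0; months 19+ at r₁ = 17.4%/12 = 0.0145.
After month 18 (no interest yet): B = £16,490.00 − 18·£820.00 = £1,730.00.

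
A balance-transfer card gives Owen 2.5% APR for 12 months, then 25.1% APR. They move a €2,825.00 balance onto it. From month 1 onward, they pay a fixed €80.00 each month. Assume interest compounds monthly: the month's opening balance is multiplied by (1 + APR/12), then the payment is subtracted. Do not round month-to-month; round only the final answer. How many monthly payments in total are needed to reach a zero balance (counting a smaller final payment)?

46 months

Promo months 1–12 at r₀ = 2.5%/12 = 0.00208333; months 13+ at r₁ = 25.1%/12 = 0.0209167.
After month 12: iterate B ← B·(1+r₀) − €80.00 for 12 months → €1,925.36.
Then at r₁ with €80.00/mo: n₂ = −ln(1 − r₁·B/P)/ln(1+r₁) ≈ 33.81 → 34 more payments.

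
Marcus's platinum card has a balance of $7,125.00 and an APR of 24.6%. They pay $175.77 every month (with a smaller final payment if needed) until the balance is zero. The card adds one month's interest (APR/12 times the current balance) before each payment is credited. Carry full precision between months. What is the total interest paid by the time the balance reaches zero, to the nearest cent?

$8,274.06

Monthly rate r = 24.6%/12 = 2.05% = 0.0205.
Payoff takes n = ⌈−ln(1 − rB₀/P)/ln(1+r)⌉ = ⌈87.607⌉ = 88 payments; the last is $107.07.
Total paid = 87·$175.77 + $107.07 = $15,399.06.
Total interest = total paid − principal = $15,399.06 − $7,125.00 = $8,274.06.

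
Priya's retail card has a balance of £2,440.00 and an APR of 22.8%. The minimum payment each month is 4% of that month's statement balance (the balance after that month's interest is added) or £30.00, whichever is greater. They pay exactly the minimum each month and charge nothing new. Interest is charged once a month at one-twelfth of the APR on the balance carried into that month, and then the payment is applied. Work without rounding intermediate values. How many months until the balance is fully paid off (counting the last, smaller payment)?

Monthly rate r = 22.8%/12 = 1.9% = 0.019.
While 4% of the post-interest balance exceeds £30.00, each month B ← (B·(1+r))·(1 − 0.04), i.e. B shrinks by the factor (1+r)·0.96 = 0.97824.
This holds for months 1–55. Entering month 56 the balance is £727.59; 4% of the post-interest balance is now below £30.00, so the flat £30.00 minimum applies from here.
From month 56 a fixed £30.00 at rate r clears £727.59 in 33 more payments. Total: 55 + 33 = 88 months.

88 months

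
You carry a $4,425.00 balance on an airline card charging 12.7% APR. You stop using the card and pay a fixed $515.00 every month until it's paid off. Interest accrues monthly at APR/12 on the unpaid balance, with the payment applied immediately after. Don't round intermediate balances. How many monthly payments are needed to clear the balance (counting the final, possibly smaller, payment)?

10 months

Monthly rate r = 12.7%/12 = 1.05833% = 0.0105833.
Recurrence: B ← B·(1+r) − $515.00.
Month 1: interest $46.83; balance after payment $3,956.83.
Month 2: interest $41.88; balance after payment $3,483.71.
Closed form: n = −ln(1 − rB₀/P)/ln(1+r) = −ln(0.90907)/ln(1.01058) ≈ 9.056, so the balance reaches zero during payment 10.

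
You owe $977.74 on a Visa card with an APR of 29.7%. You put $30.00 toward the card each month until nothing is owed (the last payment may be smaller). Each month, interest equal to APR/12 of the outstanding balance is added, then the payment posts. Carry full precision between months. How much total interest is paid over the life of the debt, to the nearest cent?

$1,038.60

Monthly rate r = 29.7%/12 = 2.475% = 0.02475.
Payoff takes n = ⌈−ln(1 − rB₀/P)/ln(1+r)⌉ = ⌈67.209⌉ = 68 payments; the last is $6.34.
Total paid = 67·$30.00 + $6.34 = $2,016.34.
Total interest = total paid − principal = $2,016.34 − $977.74 = $1,038.60.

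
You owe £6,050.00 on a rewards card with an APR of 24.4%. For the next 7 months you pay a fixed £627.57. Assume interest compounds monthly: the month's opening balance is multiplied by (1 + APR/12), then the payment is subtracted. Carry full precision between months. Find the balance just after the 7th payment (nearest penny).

£2,295.23

Monthly rate r = 24.4%/12 = 2.03333% = 0.0203333.
Each month: B ← B·(1+r) − £627.57.
Month 1: interest £123.02; balance after payment £5,545.45.
Month 2: interest £112.76; balance after payment £5,030.63.
Month 3: interest £102.29; balance after payment £4,505.35.
Month 4: interest £91.61; balance after payment £3,969.39.
Month 5: interest £80.71; balance after payment £3,422.53.
Month 6: interest £69.59; balance after payment £2,864.55.
Month 7: interest £58.25; balance after payment £2,295.23.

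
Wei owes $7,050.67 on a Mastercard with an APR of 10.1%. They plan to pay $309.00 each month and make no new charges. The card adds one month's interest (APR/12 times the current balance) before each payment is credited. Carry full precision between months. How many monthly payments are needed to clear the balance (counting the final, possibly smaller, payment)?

26 months

Monthly rate r = 10.1%/12 = 0.841667% = 0.00841667.
Recurrence: B ← B·(1+r) − $309.00.
Month 1: interest $59.34; balance after payment $6,801.01.
Month 2: interest $57.24; balance after payment $6,549.25.
Closed form: n = −ln(1 − rB₀/P)/ln(1+r) = −ln(0.80795)/ln(1.00842) ≈ 25.444, so the balance reaches zero during payment 26.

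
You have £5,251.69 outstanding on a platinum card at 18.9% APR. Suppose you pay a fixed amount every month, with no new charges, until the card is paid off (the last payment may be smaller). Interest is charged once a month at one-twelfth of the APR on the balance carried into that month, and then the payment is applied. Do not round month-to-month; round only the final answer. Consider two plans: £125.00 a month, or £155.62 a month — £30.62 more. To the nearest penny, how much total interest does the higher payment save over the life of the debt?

£1,118.74

Monthly rate r = 18.9%/12 = 1.575% = 0.01575.
At £125.00/mo: n = ⌈−ln(1 − rB₀/P)/ln(1+r)⌉ = 70 payments (last £44.86); total interest = total paid − £5,251.69 = £3,418.17.
At £155.62/mo: 49 payments (last £81.36); total interest £2,299.43.
Interest saved = £3,418.17 − £2,299.43 = £1,118.74.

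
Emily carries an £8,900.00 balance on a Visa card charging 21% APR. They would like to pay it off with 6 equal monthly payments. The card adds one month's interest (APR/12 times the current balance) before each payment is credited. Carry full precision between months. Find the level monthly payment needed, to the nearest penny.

£1,575.50

Monthly rate r = 21%/12 = 1.75% = 0.0175.
Level-payment amortization: P = B₀·r / (1 − (1+r)^(−n)) = 8900.00·0.0175 / (1 − 1.0175^(−6)).
Denominator 1 − (1+r)^(−6) = 0.0988574583.
P = 155.75 / 0.0988574583 ≈ 1575.50.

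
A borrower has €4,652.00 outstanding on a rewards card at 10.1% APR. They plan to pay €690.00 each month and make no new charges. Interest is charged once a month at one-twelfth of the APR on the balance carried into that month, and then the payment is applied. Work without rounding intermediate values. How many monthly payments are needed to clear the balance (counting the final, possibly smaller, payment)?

Monthly rate r = 10.1%/12 = 0.841667% = 0.00841667.
Recurrence: B ← B·(1+r) − €690.00.
Month 1: interest €39.15; balance after payment €4,001.15.
Month 2: interest €33.68; balance after payment €3,344.83.
Closed form: n = −ln(1 − rB₀/P)/ln(1+r) = −ln(0.94325)/ln(1.00842) ≈ 6.970, so the balance reaches zero during payment 7.

7 months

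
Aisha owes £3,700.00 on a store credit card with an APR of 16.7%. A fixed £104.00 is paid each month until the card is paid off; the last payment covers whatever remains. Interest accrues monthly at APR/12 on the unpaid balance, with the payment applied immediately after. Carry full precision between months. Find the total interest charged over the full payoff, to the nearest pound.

Monthly rate r = 16.7%/12 = 1.39167% = 0.0139167.
Payoff takes n = ⌈−ln(1 − rB₀/P)/ln(1+r)⌉ = ⌈49.449⌉ = 50 payments; the last is £46.86.
Total paid = 49·£104.00 + £46.86 = £5,142.86.
Total interest = total paid − principal = £5,142.86 − £3,700.00 = £1,442.86.

£1,443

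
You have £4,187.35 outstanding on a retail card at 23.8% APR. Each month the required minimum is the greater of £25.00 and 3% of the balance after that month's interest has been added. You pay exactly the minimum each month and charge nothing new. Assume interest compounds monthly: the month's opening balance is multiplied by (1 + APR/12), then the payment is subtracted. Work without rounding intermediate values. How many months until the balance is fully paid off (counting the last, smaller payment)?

205 months

Monthly rate r = 23.8%/12 = 1.98333% = 0.0198333.
While 3% of the post-interest balance exceeds £25.00, each month B ← (B·(1+r))·(1 − 0.03), i.e. B shrinks by the factor (1+r)·0.97 = 0.98924.
This holds for months 1–152. Entering month 153 the balance is £808.50; 3% of the post-interest balance is now below £25.00, so the flat £25.00 minimum applies from here.
From month 153 a fixed £25.00 at rate r clears £808.50 in 53 more payments. Total: 152 + 53 = 205 months.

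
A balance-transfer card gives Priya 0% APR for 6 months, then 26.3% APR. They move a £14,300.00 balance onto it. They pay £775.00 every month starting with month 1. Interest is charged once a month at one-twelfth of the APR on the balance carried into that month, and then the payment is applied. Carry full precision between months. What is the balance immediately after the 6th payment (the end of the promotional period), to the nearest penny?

£9,650.00

Promo months 1–6 at r₀ = 0%/12 = 0; months 7+ at r₁ = 26.3%/12 = 0.0219167.
After month 6 (no interest yet): B = £14,300.00 − 6·£775.00 = £9,650.00.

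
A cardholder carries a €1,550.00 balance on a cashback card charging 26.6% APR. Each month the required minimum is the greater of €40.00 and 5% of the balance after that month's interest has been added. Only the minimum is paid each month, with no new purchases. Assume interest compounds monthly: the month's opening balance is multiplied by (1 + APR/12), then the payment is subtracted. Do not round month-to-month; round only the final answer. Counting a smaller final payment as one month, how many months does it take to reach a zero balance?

50 months

Monthly rate r = 26.6%/12 = 2.21667% = 0.0221667.
While 5% of the post-interest balance exceeds €40.00, each month B ← (B·(1+r))·(1 − 0.05), i.e. B shrinks by the factor (1+r)·0.95 = 0.97106.
This holds for months 1–24. Entering month 25 the balance is €765.98; 5% of the post-interest balance is now below €40.00, so the flat €40.00 minimum applies from here.
From month 25 a fixed €40.00 at rate r clears €765.98 in 26 more payments. Total: 24 + 26 = 50 months.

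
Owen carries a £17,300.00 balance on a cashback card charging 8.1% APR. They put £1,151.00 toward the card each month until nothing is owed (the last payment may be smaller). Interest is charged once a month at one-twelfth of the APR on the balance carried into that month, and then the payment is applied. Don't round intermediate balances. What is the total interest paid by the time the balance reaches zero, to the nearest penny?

Monthly rate r = 8.1%/12 = 0.675% = 0.00675.
Payoff takes n = ⌈−ln(1 − rB₀/P)/ln(1+r)⌉ = ⌈15.902⌉ = 16 payments; the last is £1,038.70.
Total paid = 15·£1,151.00 + £1,038.70 = £18,303.70.
Total interest = total paid − principal = £18,303.70 − £17,300.00 = £1,003.70.

£1,003.70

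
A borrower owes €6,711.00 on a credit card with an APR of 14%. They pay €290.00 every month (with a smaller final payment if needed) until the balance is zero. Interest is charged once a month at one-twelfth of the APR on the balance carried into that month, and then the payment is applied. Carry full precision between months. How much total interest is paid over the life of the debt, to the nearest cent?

€1,156.96

Monthly rate r = 14%/12 = 1.16667% = 0.0116667.
Payoff takes n = ⌈−ln(1 − rB₀/P)/ln(1+r)⌉ = ⌈27.130⌉ = 28 payments; the last is €37.96.
Total paid = 27·€290.00 + €37.96 = €7,867.96.
Total interest = total paid − principal = €7,867.96 − €6,711.00 = €1,156.96.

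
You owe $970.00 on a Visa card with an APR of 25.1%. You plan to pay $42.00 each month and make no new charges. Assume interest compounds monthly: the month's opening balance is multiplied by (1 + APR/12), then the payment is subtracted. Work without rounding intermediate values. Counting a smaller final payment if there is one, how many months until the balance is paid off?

Monthly rate r = 25.1%/12 = 2.09167% = 0.0209167.
Recurrence: B ← B·(1+r) − $42.00.
Month 1: interest $20.29; balance after payment $948.29.
Month 2: interest $19.84; balance after payment $926.12.
Closed form: n = −ln(1 − rB₀/P)/ln(1+r) = −ln(0.51692)/ln(1.02092) ≈ 31.876, so the balance reaches zero during payment 32.

32 payments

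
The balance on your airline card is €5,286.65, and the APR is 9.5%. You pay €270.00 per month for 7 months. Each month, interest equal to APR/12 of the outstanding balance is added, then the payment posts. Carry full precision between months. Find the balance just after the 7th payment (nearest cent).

Monthly rate r = 9.5%/12 = 0.791667% = 0.00791667.
Each month: B ← B·(1+r) − €270.00.
Month 1: interest €41.85; balance after payment €5,058.50.
Month 2: interest €40.05; balance after payment €4,828.55.
Month 3: interest €38.23; balance after payment €4,596.78.
Month 4: interest €36.39; balance after payment €4,363.17.
Month 5: interest €34.54; balance after payment €4,127.71.
Month 6: interest €32.68; balance after payment €3,890.39.
Month 7: interest €30.80; balance after payment €3,651.18.

€3,651.18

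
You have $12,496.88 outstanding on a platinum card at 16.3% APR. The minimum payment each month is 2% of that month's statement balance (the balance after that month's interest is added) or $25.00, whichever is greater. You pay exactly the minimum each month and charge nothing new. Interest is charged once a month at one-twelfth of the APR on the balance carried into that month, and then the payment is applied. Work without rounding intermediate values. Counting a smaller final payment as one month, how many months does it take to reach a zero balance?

428 months

Monthly rate r = 16.3%/12 = 1.35833% = 0.0135833.
While 2% of the post-interest balance exceeds $25.00, each month B ← (B·(1+r))·(1 − 0.02), i.e. B shrinks by the factor (1+r)·0.98 = 0.99331.
This holds for months 1–346. Entering month 347 the balance is $1,225.74; 2% of the post-interest balance is now below $25.00, so the flat $25.00 minimum applies from here.
From month 347 a fixed $25.00 at rate r clears $1,225.74 in 82 more payments. Total: 346 + 82 = 428 months.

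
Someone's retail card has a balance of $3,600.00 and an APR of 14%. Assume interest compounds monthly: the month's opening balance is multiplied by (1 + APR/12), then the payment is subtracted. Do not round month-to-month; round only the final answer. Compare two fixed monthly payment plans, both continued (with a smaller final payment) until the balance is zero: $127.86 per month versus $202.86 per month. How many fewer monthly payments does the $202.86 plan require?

Monthly rate r = 14%/12 = 1.16667% = 0.0116667.
At $127.86/mo: n = ⌈−ln(1 − rB₀/P)/ln(1+r)⌉ = 35 payments (last $42.57); total interest = total paid − $3,600.00 = $789.81.
At $202.86/mo: 20 payments (last $202.84); total interest $457.18.
Payments saved = 35 − 20 = 15.

15 fewer payments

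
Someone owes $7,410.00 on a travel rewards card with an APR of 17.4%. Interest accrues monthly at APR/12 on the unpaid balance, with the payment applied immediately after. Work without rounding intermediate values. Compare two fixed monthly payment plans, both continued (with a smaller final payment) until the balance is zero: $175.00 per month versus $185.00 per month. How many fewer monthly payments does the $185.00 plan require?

6 fewer payments

Monthly rate r = 17.4%/12 = 1.45% = 0.0145.
At $175.00/mo: n = ⌈−ln(1 − rB₀/P)/ln(1+r)⌉ = 67 payments (last $20.99); total interest = total paid − $7,410.00 = $4,160.99.
At $185.00/mo: 61 payments (last $72.48); total interest $3,762.48.
Payments saved = 67 − 61 = 6.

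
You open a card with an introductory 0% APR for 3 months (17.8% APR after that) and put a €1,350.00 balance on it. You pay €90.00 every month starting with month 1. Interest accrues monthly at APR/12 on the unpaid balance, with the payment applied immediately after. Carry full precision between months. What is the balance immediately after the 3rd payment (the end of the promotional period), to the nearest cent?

Promo months 1–3 at r₀ = 0%/12 = 0; months 4+ at r₁ = 17.8%/12 = 0.0148333.
After month 3 (no interest yet): B = €1,350.00 − 3·€90.00 = €1,080.00.

€1,080.00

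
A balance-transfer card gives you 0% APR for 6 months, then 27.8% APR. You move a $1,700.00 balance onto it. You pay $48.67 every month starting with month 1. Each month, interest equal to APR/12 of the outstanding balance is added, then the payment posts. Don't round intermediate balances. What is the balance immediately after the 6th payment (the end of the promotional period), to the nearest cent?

$1,407.98

Promo months 1–6 at r₀ = 0%/12 = 0; months 7+ at r₁ = 27.8%/12 = 0.0231667.
After month 6 (no interest yet): B = $1,700.00 − 6·$48.67 = $1,407.98.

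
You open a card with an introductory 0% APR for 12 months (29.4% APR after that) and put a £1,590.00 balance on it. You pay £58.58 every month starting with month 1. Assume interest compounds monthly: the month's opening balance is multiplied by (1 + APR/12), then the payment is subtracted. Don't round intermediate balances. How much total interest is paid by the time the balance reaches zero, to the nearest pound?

Promo months 1–12 at r₀ = 0%/12 = 0; months 13+ at r₁ = 29.4%/12 = 0.0245.
After month 12 (no interest yet): B = £1,590.00 − 12·£58.58 = £887.04.
Then at r₁ with £58.58/mo: n₂ = −ln(1 − r₁·B/P)/ln(1+r₁) ≈ 19.15 → 20 more payments.
Total paid = 31·£58.58 + £9.09 = £1,825.07; interest = £1,825.07 − £1,590.00 = £235.07.

£235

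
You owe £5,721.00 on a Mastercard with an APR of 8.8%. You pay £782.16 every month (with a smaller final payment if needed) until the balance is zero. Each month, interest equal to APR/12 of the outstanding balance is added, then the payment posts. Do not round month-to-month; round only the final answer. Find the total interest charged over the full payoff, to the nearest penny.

£181.39

Monthly rate r = 8.8%/12 = 0.733333% = 0.00733333.
Payoff takes n = ⌈−ln(1 − rB₀/P)/ln(1+r)⌉ = ⌈7.545⌉ = 8 payments; the last is £427.27.
Total paid = 7·£782.16 + £427.27 = £5,902.39.
Total interest = total paid − principal = £5,902.39 − £5,721.00 = £181.39.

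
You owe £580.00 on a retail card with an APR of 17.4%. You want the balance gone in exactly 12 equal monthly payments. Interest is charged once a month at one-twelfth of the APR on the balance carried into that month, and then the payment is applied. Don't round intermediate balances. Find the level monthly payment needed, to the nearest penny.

£53.01

Monthly rate r = 17.4%/12 = 1.45% = 0.0145.
Level-payment amortization: P = B₀·r / (1 − (1+r)^(−n)) = 580.00·0.0145 / (1 − 1.0145^(−12)).
Denominator 1 − (1+r)^(−12) = 0.158652548.
P = 8.41 / 0.158652548 ≈ 53.01.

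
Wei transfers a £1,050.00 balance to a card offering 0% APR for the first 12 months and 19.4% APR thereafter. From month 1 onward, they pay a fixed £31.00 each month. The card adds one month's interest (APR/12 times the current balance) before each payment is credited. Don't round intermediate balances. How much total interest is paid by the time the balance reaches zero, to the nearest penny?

£165.41

Promo months 1–12 at r₀ = 0%/12 = 0; months 13+ at r₁ = 19.4%/12 = 0.0161667.
After month 12 (no interest yet): B = £1,050.00 − 12·£31.00 = £678.00.
Then at r₁ with £31.00/mo: n₂ = −ln(1 − r₁·B/P)/ln(1+r₁) ≈ 27.21 → 28 more payments.
Total paid = 39·£31.00 + £6.41 = £1,215.41; interest = £1,215.41 − £1,050.00 = £165.41.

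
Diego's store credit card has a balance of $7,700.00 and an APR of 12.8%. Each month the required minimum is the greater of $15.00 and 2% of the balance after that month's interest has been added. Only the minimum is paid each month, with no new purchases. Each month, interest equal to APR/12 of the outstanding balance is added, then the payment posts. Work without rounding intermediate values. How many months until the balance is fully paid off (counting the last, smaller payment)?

Monthly rate r = 12.8%/12 = 1.06667% = 0.0106667.
While 2% of the post-interest balance exceeds $15.00, each month B ← (B·(1+r))·(1 − 0.02), i.e. B shrinks by the factor (1+r)·0.98 = 0.99045.
This holds for months 1–244. Entering month 245 the balance is $741.30; 2% of the post-interest balance is now below $15.00, so the flat $15.00 minimum applies from here.
From month 245 a fixed $15.00 at rate r clears $741.30 in 71 more payments. Total: 244 + 71 = 315 months.

315 months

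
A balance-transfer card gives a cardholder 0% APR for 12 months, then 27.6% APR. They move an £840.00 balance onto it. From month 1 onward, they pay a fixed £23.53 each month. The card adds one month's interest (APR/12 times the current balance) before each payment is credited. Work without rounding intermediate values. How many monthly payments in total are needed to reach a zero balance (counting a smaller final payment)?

47 payments

Promo months 1–12 at r₀ = 0%/12 = 0; months 13+ at r₁ = 27.6%/12 = 0.023.
After month 12 (no interest yet): B = £840.00 − 12·£23.53 = £557.64.
Then at r₁ with £23.53/mo: n₂ = −ln(1 − r₁·B/P)/ln(1+r₁) ≈ 34.64 → 35 more payments.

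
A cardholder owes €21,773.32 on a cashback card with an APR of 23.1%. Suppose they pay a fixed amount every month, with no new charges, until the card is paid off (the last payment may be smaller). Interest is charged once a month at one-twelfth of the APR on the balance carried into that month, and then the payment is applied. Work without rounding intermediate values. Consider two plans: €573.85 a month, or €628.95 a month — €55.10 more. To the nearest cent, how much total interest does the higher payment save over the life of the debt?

Monthly rate r = 23.1%/12 = 1.925% = 0.01925.
At €573.85/mo: n = ⌈−ln(1 − rB₀/P)/ln(1+r)⌉ = 69 payments (last €429.37); total interest = total paid − €21,773.32 = €17,677.85.
At €628.95/mo: 58 payments (last €364.63); total interest €14,441.46.
Interest saved = €17,677.85 − €14,441.46 = €3,236.39.

€3,236.39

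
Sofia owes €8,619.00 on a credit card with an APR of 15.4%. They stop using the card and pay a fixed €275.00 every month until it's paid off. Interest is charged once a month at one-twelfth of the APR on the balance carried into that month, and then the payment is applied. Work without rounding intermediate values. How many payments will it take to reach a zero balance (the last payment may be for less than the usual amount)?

Monthly rate r = 15.4%/12 = 1.28333% = 0.0128333.
Recurrence: B ← B·(1+r) − €275.00.
Month 1: interest €110.61; balance after payment €8,454.61.
Month 2: interest €108.50; balance after payment €8,288.11.
Closed form: n = −ln(1 − rB₀/P)/ln(1+r) = −ln(0.59778)/ln(1.01283) ≈ 40.350, so the balance reaches zero during payment 41.

41 payments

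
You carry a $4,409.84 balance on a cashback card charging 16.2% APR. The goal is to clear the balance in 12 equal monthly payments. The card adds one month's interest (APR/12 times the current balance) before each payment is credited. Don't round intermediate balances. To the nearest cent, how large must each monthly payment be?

Monthly rate r = 16.2%/12 = 1.35% = 0.0135.
Level-payment amortization: P = B₀·r / (1 − (1+r)^(−n)) = 4409.84·0.0135 / (1 − 1.0135^(−12)).
Denominator 1 − (1+r)^(−12) = 0.148636624.
P = 59.5328 / 0.148636624 ≈ 400.53.

$400.53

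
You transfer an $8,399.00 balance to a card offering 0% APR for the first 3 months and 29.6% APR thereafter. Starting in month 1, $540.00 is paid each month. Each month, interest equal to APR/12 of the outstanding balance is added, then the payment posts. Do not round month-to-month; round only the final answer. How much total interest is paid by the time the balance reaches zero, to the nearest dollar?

$1,434

Promo months 1–3 at r₀ = 0%/12 = 0; months 4+ at r₁ = 29.6%/12 = 0.0246667.
After month 3 (no interest yet): B = $8,399.00 − 3·$540.00 = $6,779.00.
Then at r₁ with $540.00/mo: n₂ = −ln(1 − r₁·B/P)/ln(1+r₁) ≈ 15.21 → 16 more payments.
Total paid = 18·$540.00 + $113.17 = $9,833.17; interest = $9,833.17 − $8,399.00 = $1,434.17.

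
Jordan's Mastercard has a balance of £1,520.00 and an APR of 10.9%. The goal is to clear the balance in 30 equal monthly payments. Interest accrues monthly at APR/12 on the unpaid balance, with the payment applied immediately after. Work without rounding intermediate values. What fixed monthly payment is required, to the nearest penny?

Monthly rate r = 10.9%/12 = 0.908333% = 0.00908333.
Level-payment amortization: P = B₀·r / (1 − (1+r)^(−n)) = 1520.00·0.00908333 / (1 − 1.00908^(−30)).
Denominator 1 − (1+r)^(−30) = 0.23758926.
P = 13.8067 / 0.23758926 ≈ 58.11.

£58.11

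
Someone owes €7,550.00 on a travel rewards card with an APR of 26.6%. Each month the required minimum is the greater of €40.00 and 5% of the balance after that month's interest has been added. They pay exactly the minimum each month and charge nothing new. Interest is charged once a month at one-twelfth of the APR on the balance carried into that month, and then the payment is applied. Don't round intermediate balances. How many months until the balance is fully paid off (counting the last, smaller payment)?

104 months

Monthly rate r = 26.6%/12 = 2.21667% = 0.0221667.
While 5% of the post-interest balance exceeds €40.00, each month B ← (B·(1+r))·(1 − 0.05), i.e. B shrinks by the factor (1+r)·0.95 = 0.97106.
This holds for months 1–78. Entering month 79 the balance is €763.98; 5% of the post-interest balance is now below €40.00, so the flat €40.00 minimum applies from here.
From month 79 a fixed €40.00 at rate r clears €763.98 in 26 more payments. Total: 78 + 26 = 104 months.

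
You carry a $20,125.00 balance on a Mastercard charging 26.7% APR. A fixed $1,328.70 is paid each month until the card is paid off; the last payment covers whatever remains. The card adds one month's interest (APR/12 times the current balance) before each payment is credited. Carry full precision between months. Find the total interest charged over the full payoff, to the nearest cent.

$4,693.32

Monthly rate r = 26.7%/12 = 2.225% = 0.02225.
Payoff takes n = ⌈−ln(1 − rB₀/P)/ln(1+r)⌉ = ⌈18.676⌉ = 19 payments; the last is $901.72.
Total paid = 18·$1,328.70 + $901.72 = $24,818.32.
Total interest = total paid − principal = $24,818.32 − $20,125.00 = $4,693.32.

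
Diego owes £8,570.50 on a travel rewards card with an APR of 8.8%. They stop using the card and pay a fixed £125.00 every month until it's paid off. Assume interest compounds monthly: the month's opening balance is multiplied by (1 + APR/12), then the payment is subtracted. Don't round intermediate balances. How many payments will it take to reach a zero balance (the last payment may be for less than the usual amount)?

Monthly rate r = 8.8%/12 = 0.733333% = 0.00733333.
Recurrence: B ← B·(1+r) − £125.00.
Month 1: interest £62.85; balance after payment £8,508.35.
Month 2: interest £62.39; balance after payment £8,445.74.
Closed form: n = −ln(1 − rB₀/P)/ln(1+r) = −ln(0.4972)/ln(1.00733) ≈ 95.636, so the balance reaches zero during payment 96.

96 months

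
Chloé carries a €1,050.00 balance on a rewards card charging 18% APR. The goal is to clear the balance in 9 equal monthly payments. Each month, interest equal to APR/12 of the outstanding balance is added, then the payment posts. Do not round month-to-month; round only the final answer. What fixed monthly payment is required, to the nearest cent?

Monthly rate r = 18%/12 = 1.5% = 0.015.
Level-payment amortization: P = B₀·r / (1 − (1+r)^(−n)) = 1050.00·0.015 / (1 − 1.015^(−9)).
Denominator 1 − (1+r)^(−9) = 0.12540776.
P = 15.75 / 0.12540776 ≈ 125.59.

€125.59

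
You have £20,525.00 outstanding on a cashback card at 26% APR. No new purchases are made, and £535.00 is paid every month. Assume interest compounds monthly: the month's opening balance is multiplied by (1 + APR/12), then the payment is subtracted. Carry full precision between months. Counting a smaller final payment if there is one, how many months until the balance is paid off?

84 months

Monthly rate r = 26%/12 = 2.16667% = 0.0216667.
Recurrence: B ← B·(1+r) − £535.00.
Month 1: interest £444.71; balance after payment £20,434.71.
Month 2: interest £442.75; balance after payment £20,342.46.
Closed form: n = −ln(1 − rB₀/P)/ln(1+r) = −ln(0.16877)/ln(1.02167) ≈ 83.004, so the balance reaches zero during payment 84.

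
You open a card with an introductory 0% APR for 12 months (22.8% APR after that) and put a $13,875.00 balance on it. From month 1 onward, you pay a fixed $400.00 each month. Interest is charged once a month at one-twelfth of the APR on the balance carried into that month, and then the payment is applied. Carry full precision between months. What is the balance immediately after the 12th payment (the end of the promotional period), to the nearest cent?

Promo months 1–12 at r₀ = 0%/12 = 0; months 13+ at r₁ = 22.8%/12 = 0.019.
After month 12 (no interest yet): B = $13,875.00 − 12·$400.00 = $9,075.00.

$9,075.00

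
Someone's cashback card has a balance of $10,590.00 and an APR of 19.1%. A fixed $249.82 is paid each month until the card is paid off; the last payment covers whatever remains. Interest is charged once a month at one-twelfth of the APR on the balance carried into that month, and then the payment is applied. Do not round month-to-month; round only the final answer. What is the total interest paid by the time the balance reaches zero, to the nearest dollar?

Monthly rate r = 19.1%/12 = 1.59167% = 0.0159167.
Payoff takes n = ⌈−ln(1 − rB₀/P)/ln(1+r)⌉ = ⌈71.119⌉ = 72 payments; the last is $29.82.
Total paid = 71·$249.82 + $29.82 = $17,767.04.
Total interest = total paid − principal = $17,767.04 − $10,590.00 = $7,177.04.

$7,177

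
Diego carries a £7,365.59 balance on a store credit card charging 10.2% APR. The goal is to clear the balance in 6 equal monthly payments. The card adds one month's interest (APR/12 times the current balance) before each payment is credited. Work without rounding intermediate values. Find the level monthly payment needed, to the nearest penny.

£1,264.38

Monthly rate r = 10.2%/12 = 0.85% = 0.0085.
Level-payment amortization: P = B₀·r / (1 − (1+r)^(−n)) = 7365.59·0.0085 / (1 − 1.0085^(−6)).
Denominator 1 − (1+r)^(−6) = 0.0495164943.
P = 62.6075 / 0.0495164943 ≈ 1264.38.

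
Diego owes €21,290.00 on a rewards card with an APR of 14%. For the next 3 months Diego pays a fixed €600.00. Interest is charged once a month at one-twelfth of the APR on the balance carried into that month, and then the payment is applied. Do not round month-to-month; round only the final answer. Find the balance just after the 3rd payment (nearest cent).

€20,222.80

Monthly rate r = 14%/12 = 1.16667% = 0.0116667.
Each month: B ← B·(1+r) − €600.00.
Month 1: interest €248.38; balance after payment €20,938.38.
Month 2: interest €244.28; balance after payment €20,582.66.
Month 3: interest €240.13; balance after payment €20,222.80.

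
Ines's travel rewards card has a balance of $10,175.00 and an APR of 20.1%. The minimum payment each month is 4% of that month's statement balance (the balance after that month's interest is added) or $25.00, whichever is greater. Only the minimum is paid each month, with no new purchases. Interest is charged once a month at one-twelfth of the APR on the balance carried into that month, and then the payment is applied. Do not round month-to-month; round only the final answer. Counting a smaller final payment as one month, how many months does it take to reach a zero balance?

Monthly rate r = 20.1%/12 = 1.675% = 0.01675.
While 4% of the post-interest balance exceeds $25.00, each month B ← (B·(1+r))·(1 − 0.04), i.e. B shrinks by the factor (1+r)·0.96 = 0.97608.
This holds for months 1–116. Entering month 117 the balance is $613.54; 4% of the post-interest balance is now below $25.00, so the flat $25.00 minimum applies from here.
From month 117 a fixed $25.00 at rate r clears $613.54 in 32 more payments. Total: 116 + 32 = 148 months.

148 months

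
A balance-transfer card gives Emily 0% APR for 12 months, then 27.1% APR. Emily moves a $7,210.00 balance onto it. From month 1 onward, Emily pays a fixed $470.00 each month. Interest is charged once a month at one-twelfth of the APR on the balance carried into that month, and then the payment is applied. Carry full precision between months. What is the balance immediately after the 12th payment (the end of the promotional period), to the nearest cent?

$1,570.00

Promo months 1–12 at r₀ = 0%/12 = 0; months 13+ at r₁ = 27.1%/12 = 0.0225833.
After month 12 (no interest yet): B = $7,210.00 − 12·$470.00 = $1,570.00.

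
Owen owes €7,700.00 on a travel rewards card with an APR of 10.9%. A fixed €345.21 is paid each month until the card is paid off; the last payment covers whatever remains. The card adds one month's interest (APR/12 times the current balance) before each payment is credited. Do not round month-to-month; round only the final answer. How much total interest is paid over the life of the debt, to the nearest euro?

Monthly rate r = 10.9%/12 = 0.908333% = 0.00908333.
Payoff takes n = ⌈−ln(1 − rB₀/P)/ln(1+r)⌉ = ⌈25.039⌉ = 26 payments; the last is €13.36.
Total paid = 25·€345.21 + €13.36 = €8,643.61.
Total interest = total paid − principal = €8,643.61 − €7,700.00 = €943.61.

€944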